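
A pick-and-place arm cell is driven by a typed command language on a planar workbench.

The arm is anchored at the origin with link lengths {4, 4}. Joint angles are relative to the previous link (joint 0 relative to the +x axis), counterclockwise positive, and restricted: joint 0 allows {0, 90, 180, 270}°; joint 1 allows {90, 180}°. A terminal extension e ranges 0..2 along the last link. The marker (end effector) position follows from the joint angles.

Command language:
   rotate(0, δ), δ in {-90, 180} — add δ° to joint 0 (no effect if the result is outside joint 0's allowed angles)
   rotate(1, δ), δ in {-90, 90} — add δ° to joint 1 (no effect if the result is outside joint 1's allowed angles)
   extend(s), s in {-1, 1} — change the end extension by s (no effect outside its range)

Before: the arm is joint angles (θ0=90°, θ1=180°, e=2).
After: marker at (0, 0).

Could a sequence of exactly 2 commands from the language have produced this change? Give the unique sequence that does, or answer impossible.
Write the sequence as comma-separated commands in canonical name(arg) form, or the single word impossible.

extend(-1), extend(-1)

initial: joint angles (θ0=90°, θ1=180°, e=2)
1. extend(-1) → joint angles (θ0=90°, θ1=180°, e=1)
2. extend(-1) → joint angles (θ0=90°, θ1=180°, e=0)
uniquely the one of 36 2-step routes that fits.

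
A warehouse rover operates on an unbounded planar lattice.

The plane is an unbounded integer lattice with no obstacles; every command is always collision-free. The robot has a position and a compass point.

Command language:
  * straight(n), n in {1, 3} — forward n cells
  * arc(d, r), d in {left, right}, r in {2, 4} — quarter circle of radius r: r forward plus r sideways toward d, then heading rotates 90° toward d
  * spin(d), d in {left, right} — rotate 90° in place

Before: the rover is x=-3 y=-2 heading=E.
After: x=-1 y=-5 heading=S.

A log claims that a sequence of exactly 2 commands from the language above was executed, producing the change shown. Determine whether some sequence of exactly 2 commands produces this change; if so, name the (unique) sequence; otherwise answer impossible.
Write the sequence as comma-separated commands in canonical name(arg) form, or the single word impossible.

key: position moved to (-1,-5) AND the heading swung to S — translation plus rotation needed
from: x=-3 y=-2 heading=E
t=1 arc(right, 2) ⇒ x=-1 y=-4 heading=S
t=2 straight(1) ⇒ x=-1 y=-5 heading=S
all 64 alternatives checked — unique.

arc(right, 2), straight(1)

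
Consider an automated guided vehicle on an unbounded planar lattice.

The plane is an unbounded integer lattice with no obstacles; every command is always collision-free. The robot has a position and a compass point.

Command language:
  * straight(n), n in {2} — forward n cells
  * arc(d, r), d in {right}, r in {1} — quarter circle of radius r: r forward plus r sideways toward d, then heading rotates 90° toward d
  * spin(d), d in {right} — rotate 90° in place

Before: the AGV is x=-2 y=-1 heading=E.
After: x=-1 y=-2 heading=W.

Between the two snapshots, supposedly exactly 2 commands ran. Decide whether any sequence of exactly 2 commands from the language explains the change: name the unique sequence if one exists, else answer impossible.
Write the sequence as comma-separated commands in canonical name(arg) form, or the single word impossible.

key: position moved to (-1,-2) AND the heading swung to W — translation plus rotation needed
begin: x=-2 y=-1 heading=E
[1] after arc(right, 1): x=-1 y=-2 heading=S
[2] after spin(right): x=-1 y=-2 heading=W
no other 2-command option fits: unique.

arc(right, 1), spin(right)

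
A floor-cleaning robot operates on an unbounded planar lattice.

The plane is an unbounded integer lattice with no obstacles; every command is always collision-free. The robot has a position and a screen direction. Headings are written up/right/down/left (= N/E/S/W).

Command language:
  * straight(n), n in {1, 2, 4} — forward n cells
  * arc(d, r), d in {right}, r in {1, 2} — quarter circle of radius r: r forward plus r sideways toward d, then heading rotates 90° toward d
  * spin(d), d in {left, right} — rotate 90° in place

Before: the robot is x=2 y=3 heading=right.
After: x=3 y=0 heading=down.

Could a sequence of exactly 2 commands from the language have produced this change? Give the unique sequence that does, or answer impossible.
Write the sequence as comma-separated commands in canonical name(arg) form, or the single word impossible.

key: running straight(2) before arc(right, 1) would end elsewhere — order is forced
t0: x=2 y=3 heading=right
t=1 arc(right, 1) ⇒ x=3 y=2 heading=down
t=2 straight(2) ⇒ x=3 y=0 heading=down
all 49 alternatives checked — unique.

arc(right, 1), straight(2)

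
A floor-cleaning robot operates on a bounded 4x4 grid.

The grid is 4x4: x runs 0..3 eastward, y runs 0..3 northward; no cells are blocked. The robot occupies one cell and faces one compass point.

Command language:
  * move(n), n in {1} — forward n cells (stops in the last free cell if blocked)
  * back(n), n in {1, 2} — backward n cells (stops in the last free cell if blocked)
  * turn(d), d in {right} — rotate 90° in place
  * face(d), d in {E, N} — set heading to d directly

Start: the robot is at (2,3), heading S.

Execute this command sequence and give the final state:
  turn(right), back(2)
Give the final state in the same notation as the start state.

at (3,3), heading W

begin: at (2,3), heading S
1. turn(right) → at (2,3), heading W
2. back(2) → at (3,3), heading W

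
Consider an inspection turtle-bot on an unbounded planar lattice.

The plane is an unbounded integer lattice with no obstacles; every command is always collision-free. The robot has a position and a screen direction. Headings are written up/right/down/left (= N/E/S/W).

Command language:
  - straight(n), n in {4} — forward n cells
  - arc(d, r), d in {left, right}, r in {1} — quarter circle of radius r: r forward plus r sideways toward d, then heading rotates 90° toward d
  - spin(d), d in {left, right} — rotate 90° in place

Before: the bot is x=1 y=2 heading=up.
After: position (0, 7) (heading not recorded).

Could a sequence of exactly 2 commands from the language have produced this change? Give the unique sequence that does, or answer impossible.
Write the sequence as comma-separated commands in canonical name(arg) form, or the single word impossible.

key: order matters: swapping straight(4) and arc(left, 1) lands elsewhere
t0: x=1 y=2 heading=up
1. straight(4) → x=1 y=6 heading=up
2. arc(left, 1) → x=0 y=7 heading=left
uniquely the one of 25 2-step routes that fits.

straight(4), arc(left, 1)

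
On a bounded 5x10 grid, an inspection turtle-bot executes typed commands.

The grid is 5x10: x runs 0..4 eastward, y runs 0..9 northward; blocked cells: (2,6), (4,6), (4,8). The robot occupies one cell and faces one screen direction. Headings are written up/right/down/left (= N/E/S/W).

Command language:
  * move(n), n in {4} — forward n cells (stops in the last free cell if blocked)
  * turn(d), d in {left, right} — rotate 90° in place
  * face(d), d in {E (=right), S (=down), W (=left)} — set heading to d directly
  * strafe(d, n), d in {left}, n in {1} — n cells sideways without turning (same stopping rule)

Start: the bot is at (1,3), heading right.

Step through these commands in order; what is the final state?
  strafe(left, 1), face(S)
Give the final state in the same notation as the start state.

start: at (1,3), heading right
1. strafe(left, 1) → at (1,4), heading right
2. face(S) → at (1,4), heading down

at (1,4), heading down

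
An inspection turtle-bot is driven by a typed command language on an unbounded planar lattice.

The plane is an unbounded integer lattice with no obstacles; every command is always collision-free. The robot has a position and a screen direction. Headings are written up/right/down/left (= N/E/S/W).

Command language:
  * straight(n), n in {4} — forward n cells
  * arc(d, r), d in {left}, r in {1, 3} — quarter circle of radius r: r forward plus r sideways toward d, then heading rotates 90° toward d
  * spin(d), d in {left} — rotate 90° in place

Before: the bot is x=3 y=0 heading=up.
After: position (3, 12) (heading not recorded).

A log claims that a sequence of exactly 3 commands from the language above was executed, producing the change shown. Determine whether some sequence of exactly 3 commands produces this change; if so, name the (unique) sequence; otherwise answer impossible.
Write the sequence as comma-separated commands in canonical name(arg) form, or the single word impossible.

from: x=3 y=0 heading=up
t=1 straight(4) ⇒ x=3 y=4 heading=up
t=2 straight(4) ⇒ x=3 y=8 heading=up
t=3 straight(4) ⇒ x=3 y=12 heading=up
no other 3-command option fits: unique.

straight(4), straight(4), straight(4)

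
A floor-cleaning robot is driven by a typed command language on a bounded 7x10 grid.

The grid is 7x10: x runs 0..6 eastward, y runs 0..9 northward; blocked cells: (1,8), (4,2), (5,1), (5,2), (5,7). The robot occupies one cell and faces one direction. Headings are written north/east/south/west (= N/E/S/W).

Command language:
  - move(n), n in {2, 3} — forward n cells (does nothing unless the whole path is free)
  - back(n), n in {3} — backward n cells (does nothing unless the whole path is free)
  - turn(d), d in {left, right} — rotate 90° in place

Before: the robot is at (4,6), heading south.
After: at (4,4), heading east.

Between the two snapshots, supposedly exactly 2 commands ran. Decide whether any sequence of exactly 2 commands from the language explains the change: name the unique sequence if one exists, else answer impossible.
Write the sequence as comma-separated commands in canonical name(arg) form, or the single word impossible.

move(2), turn(left)

key: position moved to (4,4) AND the heading swung to E — translation plus rotation needed
initial: at (4,6), heading south
step 1 (move(2)): at (4,4), heading south
step 2 (turn(left)): at (4,4), heading east
no other 2-command option fits: unique.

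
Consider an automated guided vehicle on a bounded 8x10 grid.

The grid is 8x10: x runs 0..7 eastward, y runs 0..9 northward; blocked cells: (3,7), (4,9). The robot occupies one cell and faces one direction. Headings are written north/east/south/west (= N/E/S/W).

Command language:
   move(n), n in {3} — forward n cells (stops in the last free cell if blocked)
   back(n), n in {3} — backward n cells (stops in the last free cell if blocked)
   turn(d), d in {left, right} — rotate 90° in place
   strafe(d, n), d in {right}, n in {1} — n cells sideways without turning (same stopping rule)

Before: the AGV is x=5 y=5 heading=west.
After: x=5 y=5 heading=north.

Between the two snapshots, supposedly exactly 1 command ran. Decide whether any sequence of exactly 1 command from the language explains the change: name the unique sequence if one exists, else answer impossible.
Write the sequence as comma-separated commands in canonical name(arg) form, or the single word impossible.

key: parked at (5,5) the whole time — nothing moves the robot
start: x=5 y=5 heading=west
1. turn(right) → x=5 y=5 heading=north
no rival 1-sequence matches.

turn(right)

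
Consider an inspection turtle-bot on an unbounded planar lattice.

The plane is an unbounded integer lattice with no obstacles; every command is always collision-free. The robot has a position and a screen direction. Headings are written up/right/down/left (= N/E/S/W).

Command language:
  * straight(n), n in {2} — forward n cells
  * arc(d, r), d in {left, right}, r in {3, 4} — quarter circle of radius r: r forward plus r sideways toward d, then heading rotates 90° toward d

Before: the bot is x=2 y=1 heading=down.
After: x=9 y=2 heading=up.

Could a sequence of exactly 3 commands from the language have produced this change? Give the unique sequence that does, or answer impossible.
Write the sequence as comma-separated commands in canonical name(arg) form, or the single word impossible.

arc(left, 4), arc(left, 3), straight(2)

key: order matters: swapping arc(left, 4) and straight(2) lands elsewhere
t0: x=2 y=1 heading=down
1. arc(left, 4) → x=6 y=-3 heading=right
2. arc(left, 3) → x=9 y=0 heading=up
3. straight(2) → x=9 y=2 heading=up
no rival 3-sequence matches.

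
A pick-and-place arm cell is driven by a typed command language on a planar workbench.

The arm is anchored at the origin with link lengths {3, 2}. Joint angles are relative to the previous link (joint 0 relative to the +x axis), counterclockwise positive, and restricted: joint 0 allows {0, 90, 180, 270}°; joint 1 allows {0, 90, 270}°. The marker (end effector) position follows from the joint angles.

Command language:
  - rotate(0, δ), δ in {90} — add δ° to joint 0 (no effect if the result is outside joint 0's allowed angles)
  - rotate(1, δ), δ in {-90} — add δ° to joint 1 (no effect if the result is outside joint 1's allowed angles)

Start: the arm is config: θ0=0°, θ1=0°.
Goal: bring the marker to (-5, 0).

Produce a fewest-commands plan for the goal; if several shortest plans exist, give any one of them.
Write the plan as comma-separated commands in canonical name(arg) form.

rotate(0, 90), rotate(0, 90)

t0: config: θ0=0°, θ1=0°
t=1 rotate(0, 90) ⇒ config: θ0=90°, θ1=0°
t=2 rotate(0, 90) ⇒ config: θ0=180°, θ1=0°
minimal: 2 command(s), checked below 2.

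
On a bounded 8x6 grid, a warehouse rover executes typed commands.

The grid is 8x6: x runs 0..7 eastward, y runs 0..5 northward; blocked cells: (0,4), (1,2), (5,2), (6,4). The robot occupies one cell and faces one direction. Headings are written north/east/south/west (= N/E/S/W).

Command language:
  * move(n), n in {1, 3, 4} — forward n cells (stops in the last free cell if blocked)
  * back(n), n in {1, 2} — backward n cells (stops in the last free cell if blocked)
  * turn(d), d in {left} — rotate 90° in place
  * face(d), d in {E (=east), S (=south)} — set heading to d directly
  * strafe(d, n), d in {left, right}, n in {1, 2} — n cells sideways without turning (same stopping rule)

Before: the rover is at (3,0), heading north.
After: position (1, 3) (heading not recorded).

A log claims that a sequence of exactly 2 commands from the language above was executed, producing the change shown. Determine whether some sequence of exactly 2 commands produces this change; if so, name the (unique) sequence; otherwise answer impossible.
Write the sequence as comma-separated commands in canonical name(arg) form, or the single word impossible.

key: running strafe(left, 2) before move(3) would end elsewhere — order is forced
initial: at (3,0), heading north
step 1 (move(3)): at (3,3), heading north
step 2 (strafe(left, 2)): at (1,3), heading north
all 144 alternatives checked — unique.

move(3), strafe(left, 2)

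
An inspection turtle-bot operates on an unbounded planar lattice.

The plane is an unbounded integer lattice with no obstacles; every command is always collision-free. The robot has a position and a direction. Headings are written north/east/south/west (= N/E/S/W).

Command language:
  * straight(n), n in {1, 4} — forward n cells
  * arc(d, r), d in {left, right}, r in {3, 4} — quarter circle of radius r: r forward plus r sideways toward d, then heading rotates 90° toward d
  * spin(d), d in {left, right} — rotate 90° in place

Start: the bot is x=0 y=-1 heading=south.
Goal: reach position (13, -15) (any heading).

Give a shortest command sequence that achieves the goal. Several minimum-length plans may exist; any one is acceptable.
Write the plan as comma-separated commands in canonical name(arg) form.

straight(1), arc(left, 4), arc(right, 3), arc(left, 3), arc(right, 3)

initial: x=0 y=-1 heading=south
step 1 (straight(1)): x=0 y=-2 heading=south
step 2 (arc(left, 4)): x=4 y=-6 heading=east
step 3 (arc(right, 3)): x=7 y=-9 heading=south
step 4 (arc(left, 3)): x=10 y=-12 heading=east
step 5 (arc(right, 3)): x=13 y=-15 heading=south
no 4-step plan works, so 5 is optimal.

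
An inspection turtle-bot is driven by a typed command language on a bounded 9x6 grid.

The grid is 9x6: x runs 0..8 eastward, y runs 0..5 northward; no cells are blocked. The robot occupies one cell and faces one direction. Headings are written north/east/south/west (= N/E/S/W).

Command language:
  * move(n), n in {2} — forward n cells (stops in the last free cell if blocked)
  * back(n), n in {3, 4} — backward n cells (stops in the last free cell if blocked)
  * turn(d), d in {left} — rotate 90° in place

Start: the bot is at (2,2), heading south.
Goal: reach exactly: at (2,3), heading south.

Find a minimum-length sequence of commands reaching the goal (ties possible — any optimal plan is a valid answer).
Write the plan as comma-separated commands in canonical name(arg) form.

move(2), back(3)

begin: at (2,2), heading south
1. move(2) → at (2,0), heading south
2. back(3) → at (2,3), heading south
nothing shorter than 2 reaches the goal.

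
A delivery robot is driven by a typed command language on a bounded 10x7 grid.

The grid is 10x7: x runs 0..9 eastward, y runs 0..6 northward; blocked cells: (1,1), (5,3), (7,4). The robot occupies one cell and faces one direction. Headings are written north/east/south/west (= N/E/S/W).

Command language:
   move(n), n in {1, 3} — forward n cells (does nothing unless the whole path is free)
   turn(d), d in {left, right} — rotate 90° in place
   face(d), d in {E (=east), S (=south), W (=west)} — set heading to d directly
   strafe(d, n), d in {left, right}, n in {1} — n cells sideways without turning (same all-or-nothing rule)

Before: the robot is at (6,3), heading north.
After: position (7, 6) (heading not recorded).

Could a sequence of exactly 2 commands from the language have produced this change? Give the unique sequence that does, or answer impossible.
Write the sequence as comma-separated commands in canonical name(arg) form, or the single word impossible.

move(3), strafe(right, 1)

key: order matters: swapping move(3) and strafe(right, 1) lands elsewhere
begin: at (6,3), heading north
[1] after move(3): at (6,6), heading north
[2] after strafe(right, 1): at (7,6), heading north
all 81 alternatives checked — unique.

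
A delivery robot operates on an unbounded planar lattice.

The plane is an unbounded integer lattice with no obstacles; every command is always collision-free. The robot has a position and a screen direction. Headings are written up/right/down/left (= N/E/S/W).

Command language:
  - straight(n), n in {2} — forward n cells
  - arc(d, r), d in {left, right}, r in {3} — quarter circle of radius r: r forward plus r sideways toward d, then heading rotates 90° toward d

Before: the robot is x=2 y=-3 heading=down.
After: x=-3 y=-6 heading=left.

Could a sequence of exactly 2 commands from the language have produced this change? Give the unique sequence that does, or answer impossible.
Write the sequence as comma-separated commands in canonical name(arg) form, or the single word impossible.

arc(right, 3), straight(2)

key: order matters: swapping arc(right, 3) and straight(2) lands elsewhere
t0: x=2 y=-3 heading=down
t=1 arc(right, 3) ⇒ x=-1 y=-6 heading=left
t=2 straight(2) ⇒ x=-3 y=-6 heading=left
all 9 alternatives checked — unique.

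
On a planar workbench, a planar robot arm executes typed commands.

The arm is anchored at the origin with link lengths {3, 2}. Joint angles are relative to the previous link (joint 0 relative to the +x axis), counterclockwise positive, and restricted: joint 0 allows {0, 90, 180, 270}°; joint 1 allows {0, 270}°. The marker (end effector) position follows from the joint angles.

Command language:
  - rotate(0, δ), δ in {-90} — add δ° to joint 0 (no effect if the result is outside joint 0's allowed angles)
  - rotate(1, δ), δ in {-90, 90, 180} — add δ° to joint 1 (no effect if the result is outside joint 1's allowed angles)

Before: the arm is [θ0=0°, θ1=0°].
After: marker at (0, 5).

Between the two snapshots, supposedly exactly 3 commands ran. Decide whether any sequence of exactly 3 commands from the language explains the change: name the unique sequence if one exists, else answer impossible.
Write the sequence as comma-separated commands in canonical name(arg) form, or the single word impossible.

begin: [θ0=0°, θ1=0°]
step 1 (rotate(0, -90)): [θ0=270°, θ1=0°]
step 2 (rotate(0, -90)): [θ0=180°, θ1=0°]
step 3 (rotate(0, -90)): [θ0=90°, θ1=0°]
no rival 3-sequence matches.

rotate(0, -90), rotate(0, -90), rotate(0, -90)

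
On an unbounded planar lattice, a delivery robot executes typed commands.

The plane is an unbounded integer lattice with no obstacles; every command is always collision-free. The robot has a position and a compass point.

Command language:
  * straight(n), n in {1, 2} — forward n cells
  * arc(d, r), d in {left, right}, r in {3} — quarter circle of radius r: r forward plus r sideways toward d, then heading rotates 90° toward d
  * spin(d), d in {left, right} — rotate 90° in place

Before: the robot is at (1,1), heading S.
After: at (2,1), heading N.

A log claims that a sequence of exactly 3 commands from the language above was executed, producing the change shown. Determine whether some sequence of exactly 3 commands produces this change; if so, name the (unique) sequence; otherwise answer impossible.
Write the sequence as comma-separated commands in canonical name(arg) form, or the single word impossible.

spin(left), straight(1), spin(left)

key: position moved to (2,1) AND the heading swung to N — translation plus rotation needed
t0: at (1,1), heading S
[1] after spin(left): at (1,1), heading E
[2] after straight(1): at (2,1), heading E
[3] after spin(left): at (2,1), heading N
uniquely the one of 216 3-step routes that fits.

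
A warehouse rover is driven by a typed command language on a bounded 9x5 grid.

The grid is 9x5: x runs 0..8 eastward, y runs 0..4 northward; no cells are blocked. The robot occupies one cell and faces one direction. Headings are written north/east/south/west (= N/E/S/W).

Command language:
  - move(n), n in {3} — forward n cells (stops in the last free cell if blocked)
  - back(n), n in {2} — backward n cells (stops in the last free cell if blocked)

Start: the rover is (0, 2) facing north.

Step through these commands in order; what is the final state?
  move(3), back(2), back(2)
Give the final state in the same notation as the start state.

start: (0, 2) facing north
[1] after move(3): (0, 4) facing north
[2] after back(2): (0, 2) facing north
[3] after back(2): (0, 0) facing north

(0, 0) facing north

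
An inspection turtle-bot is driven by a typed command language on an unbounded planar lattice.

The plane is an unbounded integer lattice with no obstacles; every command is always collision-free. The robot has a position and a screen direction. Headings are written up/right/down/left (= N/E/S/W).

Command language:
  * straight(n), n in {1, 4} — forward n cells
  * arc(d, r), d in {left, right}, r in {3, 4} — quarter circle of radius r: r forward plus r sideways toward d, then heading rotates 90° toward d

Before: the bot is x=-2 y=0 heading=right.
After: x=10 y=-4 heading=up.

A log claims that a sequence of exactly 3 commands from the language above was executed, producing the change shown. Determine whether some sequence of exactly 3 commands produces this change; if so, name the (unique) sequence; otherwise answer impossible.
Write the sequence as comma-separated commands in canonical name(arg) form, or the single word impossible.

key: position moved to (10,-4) AND the heading swung to N — translation plus rotation needed
t0: x=-2 y=0 heading=right
[1] after arc(right, 4): x=2 y=-4 heading=down
[2] after arc(left, 4): x=6 y=-8 heading=right
[3] after arc(left, 4): x=10 y=-4 heading=up
no other 3-command option fits: unique.

arc(right, 4), arc(left, 4), arc(left, 4)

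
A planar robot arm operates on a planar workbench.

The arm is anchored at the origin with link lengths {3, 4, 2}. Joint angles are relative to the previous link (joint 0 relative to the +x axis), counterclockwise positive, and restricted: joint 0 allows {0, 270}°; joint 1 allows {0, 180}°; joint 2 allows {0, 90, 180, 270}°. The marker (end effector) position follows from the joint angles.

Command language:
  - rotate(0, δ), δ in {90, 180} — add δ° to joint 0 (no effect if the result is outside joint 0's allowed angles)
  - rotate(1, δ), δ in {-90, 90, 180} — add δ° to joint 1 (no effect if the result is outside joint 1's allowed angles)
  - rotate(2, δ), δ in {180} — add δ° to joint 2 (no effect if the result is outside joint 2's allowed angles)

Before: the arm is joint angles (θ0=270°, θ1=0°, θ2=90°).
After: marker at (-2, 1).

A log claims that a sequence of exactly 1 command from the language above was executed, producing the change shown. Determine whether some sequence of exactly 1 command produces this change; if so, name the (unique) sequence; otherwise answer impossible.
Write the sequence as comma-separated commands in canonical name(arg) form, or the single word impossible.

rotate(1, 180)

start: joint angles (θ0=270°, θ1=0°, θ2=90°)
[1] after rotate(1, 180): joint angles (θ0=270°, θ1=180°, θ2=90°)
all 6 alternatives checked — unique.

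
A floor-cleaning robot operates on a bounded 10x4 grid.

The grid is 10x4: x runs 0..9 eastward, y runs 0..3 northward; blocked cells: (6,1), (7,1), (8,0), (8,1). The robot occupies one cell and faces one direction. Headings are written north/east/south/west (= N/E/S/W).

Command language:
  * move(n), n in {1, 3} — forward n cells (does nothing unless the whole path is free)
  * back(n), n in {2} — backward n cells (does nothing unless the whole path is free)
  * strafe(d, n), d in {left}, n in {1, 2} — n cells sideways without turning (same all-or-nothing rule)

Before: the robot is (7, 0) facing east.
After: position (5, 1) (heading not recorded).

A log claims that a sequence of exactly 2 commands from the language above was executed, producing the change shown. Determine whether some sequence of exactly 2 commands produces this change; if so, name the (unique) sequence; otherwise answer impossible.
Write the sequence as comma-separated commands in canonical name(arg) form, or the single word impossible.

back(2), strafe(left, 1)

key: running strafe(left, 1) before back(2) would end elsewhere — order is forced
start: (7, 0) facing east
t=1 back(2) ⇒ (5, 0) facing east
t=2 strafe(left, 1) ⇒ (5, 1) facing east
uniquely the one of 25 2-step routes that fits.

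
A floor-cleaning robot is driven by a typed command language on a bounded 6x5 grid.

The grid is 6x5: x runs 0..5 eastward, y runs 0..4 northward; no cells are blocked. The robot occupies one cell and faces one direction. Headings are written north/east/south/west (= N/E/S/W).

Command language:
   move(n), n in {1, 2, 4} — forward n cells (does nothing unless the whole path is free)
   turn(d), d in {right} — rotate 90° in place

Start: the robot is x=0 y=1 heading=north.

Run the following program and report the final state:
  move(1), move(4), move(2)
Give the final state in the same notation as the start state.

from: x=0 y=1 heading=north
step 1 (move(1)): x=0 y=2 heading=north
step 2 (move(4)): x=0 y=2 heading=north
step 3 (move(2)): x=0 y=4 heading=north

x=0 y=4 heading=north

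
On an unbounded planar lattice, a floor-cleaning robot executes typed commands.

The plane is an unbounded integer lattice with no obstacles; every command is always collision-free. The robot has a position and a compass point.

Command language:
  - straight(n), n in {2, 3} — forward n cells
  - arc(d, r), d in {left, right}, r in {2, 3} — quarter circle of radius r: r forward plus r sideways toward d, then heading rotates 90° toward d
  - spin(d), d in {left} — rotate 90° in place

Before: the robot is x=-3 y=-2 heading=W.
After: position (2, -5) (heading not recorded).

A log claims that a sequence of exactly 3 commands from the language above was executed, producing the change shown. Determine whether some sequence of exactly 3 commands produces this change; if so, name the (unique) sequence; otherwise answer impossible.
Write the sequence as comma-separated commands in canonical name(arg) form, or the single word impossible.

key: running straight(2) before spin(left) would end elsewhere — order is forced
start: x=-3 y=-2 heading=W
t=1 spin(left) ⇒ x=-3 y=-2 heading=S
t=2 arc(left, 3) ⇒ x=0 y=-5 heading=E
t=3 straight(2) ⇒ x=2 y=-5 heading=E
uniquely the one of 343 3-step routes that fits.

spin(left), arc(left, 3), straight(2)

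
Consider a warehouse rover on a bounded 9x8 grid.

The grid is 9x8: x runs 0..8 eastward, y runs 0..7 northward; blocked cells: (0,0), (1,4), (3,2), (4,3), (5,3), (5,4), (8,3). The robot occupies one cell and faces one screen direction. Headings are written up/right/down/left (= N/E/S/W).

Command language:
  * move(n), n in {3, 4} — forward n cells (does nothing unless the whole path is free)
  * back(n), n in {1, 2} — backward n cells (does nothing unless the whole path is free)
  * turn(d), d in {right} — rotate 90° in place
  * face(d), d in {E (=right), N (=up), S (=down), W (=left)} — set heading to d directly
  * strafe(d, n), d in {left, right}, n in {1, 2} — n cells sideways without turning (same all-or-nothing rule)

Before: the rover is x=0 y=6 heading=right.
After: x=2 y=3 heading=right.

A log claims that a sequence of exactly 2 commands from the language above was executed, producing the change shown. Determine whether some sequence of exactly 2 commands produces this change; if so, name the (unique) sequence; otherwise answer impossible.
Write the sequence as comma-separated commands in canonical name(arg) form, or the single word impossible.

all 169 sequences checked — none match.

impossible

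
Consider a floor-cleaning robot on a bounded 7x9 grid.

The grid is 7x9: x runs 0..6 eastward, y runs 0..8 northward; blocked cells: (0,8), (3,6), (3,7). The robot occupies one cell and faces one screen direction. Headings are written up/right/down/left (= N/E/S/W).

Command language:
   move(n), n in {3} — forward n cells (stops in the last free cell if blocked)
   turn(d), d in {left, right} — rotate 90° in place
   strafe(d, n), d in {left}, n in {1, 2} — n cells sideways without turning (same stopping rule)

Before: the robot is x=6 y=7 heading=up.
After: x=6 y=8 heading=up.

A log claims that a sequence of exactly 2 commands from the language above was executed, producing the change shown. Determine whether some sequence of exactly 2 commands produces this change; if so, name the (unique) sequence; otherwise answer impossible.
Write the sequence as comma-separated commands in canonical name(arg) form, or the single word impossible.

move(3), move(3)

key: the first move(3) runs into the grid edge before its full distance
initial: x=6 y=7 heading=up
t=1 move(3) ⇒ x=6 y=8 heading=up
t=2 move(3) ⇒ x=6 y=8 heading=up
uniquely the one of 25 2-step routes that fits.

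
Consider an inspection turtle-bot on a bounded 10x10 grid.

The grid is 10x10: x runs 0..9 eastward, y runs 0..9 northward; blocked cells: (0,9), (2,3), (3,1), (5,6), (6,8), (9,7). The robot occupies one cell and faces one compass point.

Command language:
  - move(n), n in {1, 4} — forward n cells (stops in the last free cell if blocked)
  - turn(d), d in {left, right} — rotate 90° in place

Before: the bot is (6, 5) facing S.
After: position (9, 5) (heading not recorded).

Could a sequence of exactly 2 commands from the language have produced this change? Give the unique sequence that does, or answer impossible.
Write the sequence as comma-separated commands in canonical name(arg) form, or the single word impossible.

key: running move(4) before turn(left) would end elsewhere — order is forced
from: (6, 5) facing S
step 1 (turn(left)): (6, 5) facing E
step 2 (move(4)): (9, 5) facing E
no rival 2-sequence matches.

turn(left), move(4)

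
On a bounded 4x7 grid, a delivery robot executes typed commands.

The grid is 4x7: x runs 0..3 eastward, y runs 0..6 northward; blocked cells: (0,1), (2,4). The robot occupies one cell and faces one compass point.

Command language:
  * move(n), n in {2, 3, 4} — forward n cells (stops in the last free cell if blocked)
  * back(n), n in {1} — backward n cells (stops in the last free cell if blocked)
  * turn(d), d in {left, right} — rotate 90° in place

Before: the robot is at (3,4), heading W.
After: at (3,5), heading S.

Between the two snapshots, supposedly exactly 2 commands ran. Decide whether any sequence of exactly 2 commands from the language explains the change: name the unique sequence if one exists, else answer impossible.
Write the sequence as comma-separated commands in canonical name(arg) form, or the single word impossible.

key: position moved to (3,5) AND the heading swung to S — translation plus rotation needed
t0: at (3,4), heading W
t=1 turn(left) ⇒ at (3,4), heading S
t=2 back(1) ⇒ at (3,5), heading S
uniquely the one of 36 2-step routes that fits.

turn(left), back(1)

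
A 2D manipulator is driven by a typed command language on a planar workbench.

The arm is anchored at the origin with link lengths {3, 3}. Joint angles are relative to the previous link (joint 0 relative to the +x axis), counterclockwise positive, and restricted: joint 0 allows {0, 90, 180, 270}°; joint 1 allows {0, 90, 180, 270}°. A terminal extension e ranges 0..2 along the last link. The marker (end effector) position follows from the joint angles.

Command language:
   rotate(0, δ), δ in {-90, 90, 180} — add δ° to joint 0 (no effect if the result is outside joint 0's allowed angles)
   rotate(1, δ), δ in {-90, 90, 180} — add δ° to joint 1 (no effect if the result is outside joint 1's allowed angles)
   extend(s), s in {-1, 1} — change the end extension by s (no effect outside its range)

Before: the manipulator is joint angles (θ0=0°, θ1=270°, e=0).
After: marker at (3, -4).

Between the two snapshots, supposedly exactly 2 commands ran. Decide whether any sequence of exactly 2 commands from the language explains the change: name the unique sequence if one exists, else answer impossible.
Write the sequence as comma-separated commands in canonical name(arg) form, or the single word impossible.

key: running extend(1) before extend(-1) would end elsewhere — order is forced
begin: joint angles (θ0=0°, θ1=270°, e=0)
1. extend(-1) → joint angles (θ0=0°, θ1=270°, e=0)
2. extend(1) → joint angles (θ0=0°, θ1=270°, e=1)
uniquely the one of 64 2-step routes that fits.

extend(-1), extend(1)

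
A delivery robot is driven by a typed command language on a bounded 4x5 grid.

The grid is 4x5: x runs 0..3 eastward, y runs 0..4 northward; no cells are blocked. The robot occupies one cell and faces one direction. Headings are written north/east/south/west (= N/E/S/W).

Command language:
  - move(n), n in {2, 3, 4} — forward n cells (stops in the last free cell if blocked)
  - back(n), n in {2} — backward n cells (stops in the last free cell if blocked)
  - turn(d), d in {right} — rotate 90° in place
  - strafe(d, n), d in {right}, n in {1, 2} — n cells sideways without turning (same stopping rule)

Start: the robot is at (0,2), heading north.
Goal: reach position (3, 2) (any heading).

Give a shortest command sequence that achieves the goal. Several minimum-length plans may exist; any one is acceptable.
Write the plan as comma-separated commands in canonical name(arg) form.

strafe(right, 2), strafe(right, 2)

t0: at (0,2), heading north
step 1 (strafe(right, 2)): at (2,2), heading north
step 2 (strafe(right, 2)): at (3,2), heading north
no 1-step plan works, so 2 is optimal.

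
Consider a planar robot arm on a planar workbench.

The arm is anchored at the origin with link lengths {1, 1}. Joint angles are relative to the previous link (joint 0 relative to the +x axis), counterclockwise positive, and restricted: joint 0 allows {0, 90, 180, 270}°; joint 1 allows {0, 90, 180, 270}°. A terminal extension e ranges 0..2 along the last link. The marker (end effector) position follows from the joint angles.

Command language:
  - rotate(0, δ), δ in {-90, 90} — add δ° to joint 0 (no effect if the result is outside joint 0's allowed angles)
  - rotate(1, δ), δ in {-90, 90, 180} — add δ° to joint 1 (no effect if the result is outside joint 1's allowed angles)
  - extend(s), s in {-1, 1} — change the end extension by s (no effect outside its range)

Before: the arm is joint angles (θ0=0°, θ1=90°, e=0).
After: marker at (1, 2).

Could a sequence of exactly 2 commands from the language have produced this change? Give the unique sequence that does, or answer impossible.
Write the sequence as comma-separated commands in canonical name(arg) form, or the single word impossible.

extend(-1), extend(1)

key: order matters: swapping extend(-1) and extend(1) lands elsewhere
t0: joint angles (θ0=0°, θ1=90°, e=0)
step 1 (extend(-1)): joint angles (θ0=0°, θ1=90°, e=0)
step 2 (extend(1)): joint angles (θ0=0°, θ1=90°, e=1)
all 49 alternatives checked — unique.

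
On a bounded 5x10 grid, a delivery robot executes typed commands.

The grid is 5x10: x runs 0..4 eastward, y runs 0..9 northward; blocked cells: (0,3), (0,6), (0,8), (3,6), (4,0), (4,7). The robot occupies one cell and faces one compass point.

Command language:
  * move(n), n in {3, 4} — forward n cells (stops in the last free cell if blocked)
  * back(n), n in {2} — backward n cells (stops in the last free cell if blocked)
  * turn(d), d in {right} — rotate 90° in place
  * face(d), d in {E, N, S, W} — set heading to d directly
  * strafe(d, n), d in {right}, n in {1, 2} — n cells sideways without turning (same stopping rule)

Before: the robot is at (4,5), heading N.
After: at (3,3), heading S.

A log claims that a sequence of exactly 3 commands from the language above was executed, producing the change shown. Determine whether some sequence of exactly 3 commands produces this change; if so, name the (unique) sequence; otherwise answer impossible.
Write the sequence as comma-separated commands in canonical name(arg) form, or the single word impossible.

key: position moved to (3,3) AND the heading swung to S — translation plus rotation needed
begin: at (4,5), heading N
[1] after back(2): at (4,3), heading N
[2] after face(S): at (4,3), heading S
[3] after strafe(right, 1): at (3,3), heading S
no other 3-command option fits: unique.

back(2), face(S), strafe(right, 1)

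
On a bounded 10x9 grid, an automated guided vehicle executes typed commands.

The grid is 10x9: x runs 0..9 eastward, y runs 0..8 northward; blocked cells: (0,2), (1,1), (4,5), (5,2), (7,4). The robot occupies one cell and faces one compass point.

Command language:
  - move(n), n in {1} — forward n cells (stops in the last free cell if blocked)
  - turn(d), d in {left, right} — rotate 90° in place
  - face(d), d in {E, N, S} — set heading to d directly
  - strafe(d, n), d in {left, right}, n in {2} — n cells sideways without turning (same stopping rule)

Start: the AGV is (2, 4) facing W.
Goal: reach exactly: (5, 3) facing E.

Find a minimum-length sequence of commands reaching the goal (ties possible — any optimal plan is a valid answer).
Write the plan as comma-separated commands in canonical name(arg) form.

face(N), strafe(right, 2), face(E), move(1), strafe(right, 2)

t0: (2, 4) facing W
1. face(N) → (2, 4) facing N
2. strafe(right, 2) → (4, 4) facing N
3. face(E) → (4, 4) facing E
4. move(1) → (5, 4) facing E
5. strafe(right, 2) → (5, 3) facing E
nothing shorter than 5 reaches the goal.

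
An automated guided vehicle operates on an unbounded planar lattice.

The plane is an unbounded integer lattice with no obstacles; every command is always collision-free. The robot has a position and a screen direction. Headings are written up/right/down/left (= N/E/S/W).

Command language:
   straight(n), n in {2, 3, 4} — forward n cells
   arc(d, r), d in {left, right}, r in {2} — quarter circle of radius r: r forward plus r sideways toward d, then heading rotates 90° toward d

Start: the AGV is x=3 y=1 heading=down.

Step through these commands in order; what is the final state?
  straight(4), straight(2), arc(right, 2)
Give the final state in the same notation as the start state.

x=1 y=-7 heading=left

begin: x=3 y=1 heading=down
step 1 (straight(4)): x=3 y=-3 heading=down
step 2 (straight(2)): x=3 y=-5 heading=down
step 3 (arc(right, 2)): x=1 y=-7 heading=left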